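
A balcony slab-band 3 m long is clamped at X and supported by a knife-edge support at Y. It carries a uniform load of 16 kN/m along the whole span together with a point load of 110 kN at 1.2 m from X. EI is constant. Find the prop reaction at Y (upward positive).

Release the roller at Y. Primary structure: cantilever fixed at X.
Free-end deflection of the primary structure under the applied loading (downward +):
  UDL 16: wL⁴/(8EI) = 162/EI
  point load 110 at a = 1.2: Pa²(3L − a)/(6EI) = 205.9/EI
  δ_0 = 367.9/EI
Flexibility coefficient — unit upward force at Y: δ_{YY} = L³/(3EI) = 9/EI.
Compatibility at Y: δ_0 − R_Y·δ_{YY} = 0, so R_Y = 367.9/9 = 40.88 kN.

R_Y = 40.88 kN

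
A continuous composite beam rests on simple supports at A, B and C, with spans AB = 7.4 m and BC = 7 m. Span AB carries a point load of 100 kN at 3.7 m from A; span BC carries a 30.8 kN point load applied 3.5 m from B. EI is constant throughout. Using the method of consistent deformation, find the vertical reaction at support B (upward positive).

R_B = 90.68 kN

Insert a hinge at B; M_B is the redundant, and each span becomes simply supported.
End slopes at the hinge B, treating each span as simply supported:
  span AB: point load 100 at a = 3.7: Pab(L + a)/(6LEI) = 342.2/EI
  span BC: point load 30.8 at a = 3.5: Pab(L + b)/(6LEI) = 94.33/EI
  relative rotation θ_0 = (342.2 + 94.33)/EI = 436.6/EI
A unit hogging moment at B produces rotation L₁/(3EI) + L₂/(3EI) = 4.8/EI.
Compatibility: M_B·(L₁+L₂)/(3EI) = θ_0, giving M_B = 90.95 kN·m (hogging).
Span AB, ΣM about A with M_B applied at B: R_B^{AB}·7.4 = 370 + 90.95, so R_B^{AB} = 62.29 kN and R_A = 100 − 62.29 = 37.71 kN.
Span BC, ΣM about C: R_B^{BC}·7 = 107.8 + 90.95, so R_B^{BC} = 28.39 kN and R_C = 30.8 − 28.39 = 2.407 kN.
R_B = 62.29 + 28.39 = 90.68 kN.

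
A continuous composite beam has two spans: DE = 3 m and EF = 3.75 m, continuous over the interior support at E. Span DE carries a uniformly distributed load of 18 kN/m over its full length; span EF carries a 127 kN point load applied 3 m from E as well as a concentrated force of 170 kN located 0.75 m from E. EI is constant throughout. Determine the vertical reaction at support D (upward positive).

Release continuity at E by inserting a hinge; the redundant is the internal moment M_E. The primary structure is two simply-supported spans DE and EF.
Rotations at E on the released spans (each span's end-slope, ×1/EI):
  span DE: UDL 18: wL³/(24EI) = 20.25/EI
  span EF: point load 127 at a = 3: Pab(L + b)/(6LEI) = 57.15/EI
  span EF: point load 170 at a = 0.75: Pab(L + b)/(6LEI) = 114.8/EI
  relative rotation θ_0 = (20.25 + 171.9)/EI = 192.2/EI
A unit hogging moment at E produces rotation L₁/(3EI) + L₂/(3EI) = 2.25/EI.
Compatibility: M_E·(L₁+L₂)/(3EI) = θ_0, giving M_E = 85.4 kN·m (hogging).
Span DE, ΣM about D with M_E applied at E: R_E^{DE}·3 = 81 + 85.4, so R_E^{DE} = 55.47 kN and R_D = 54 − 55.47 = -1.467 kN.

R_D = -1.467 kN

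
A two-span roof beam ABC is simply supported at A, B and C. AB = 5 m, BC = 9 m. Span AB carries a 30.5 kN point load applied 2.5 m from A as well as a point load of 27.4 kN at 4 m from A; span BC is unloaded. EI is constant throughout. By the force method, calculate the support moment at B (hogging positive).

Take M_B as the redundant. Released structure: two simple spans AB and BC with a hinge at B.
Rotations at B on the released spans (each span's end-slope, ×1/EI):
  span AB: point load 30.5 at a = 2.5: Pab(L + a)/(6LEI) = 47.66/EI
  span AB: point load 27.4 at a = 4: Pab(L + a)/(6LEI) = 32.88/EI
  relative rotation θ_0 = (80.54 + 0)/EI = 80.54/EI
A unit hogging moment at B produces rotation L₁/(3EI) + L₂/(3EI) = 4.667/EI.
Slope continuity at B: θ_0 = M_B·4.667/EI, so M_B = 80.54/4.667 = 17.26 kN·m (hogging).

M_B = 17.26 kN·m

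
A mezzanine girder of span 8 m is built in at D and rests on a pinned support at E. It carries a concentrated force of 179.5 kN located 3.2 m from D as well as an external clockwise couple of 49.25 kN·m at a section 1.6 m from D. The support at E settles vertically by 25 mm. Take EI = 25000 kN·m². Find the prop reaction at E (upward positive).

Choose R_E as the redundant. The primary structure is the cantilever fixed at D.
Free-end deflection of the primary structure under the applied loading (downward +):
  point load 179.5 at a = 3.2: Pa²(3L − a)/(6EI) = 6372/EI
  clockwise couple 49.25 at a = 1.6: M₀a(2L − a)/(2EI) = 567.4/EI
  δ_0 = 6939/EI
Flexibility coefficient — unit upward force at E: δ_{EE} = L³/(3EI) = 170.7/EI.
With EI = 25000 kN·m²: δ_0 = 0.27757 m and δ_{EE} = 0.006827 m/kN.
Compatibility — the beam at E must follow the support down by 0.025 m: δ_0 − R_E·δ_{EE} = 0.025, so R_E = (0.27757 − 0.025)/0.006827 = 37 kN.

R_E = 37 kN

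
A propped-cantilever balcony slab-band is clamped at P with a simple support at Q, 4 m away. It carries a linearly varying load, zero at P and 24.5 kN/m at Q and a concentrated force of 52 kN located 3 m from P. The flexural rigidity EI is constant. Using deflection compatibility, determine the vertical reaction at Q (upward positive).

Take the reaction at Q as the redundant and release it; the primary structure is a cantilever fixed at P.
Deflection at Q on the released cantilever, summing each load's contribution:
  triangular load, peak 24.5 at the free end: 11w₀L⁴/(120EI) = 574.9/EI
  point load 52 at a = 3: Pa²(3L − a)/(6EI) = 702/EI
  δ_0 = 1277/EI
Flexibility coefficient — unit upward force at Q: δ_{QQ} = L³/(3EI) = 21.33/EI.
The prop prevents deflection at Q: R_Q = δ_0/δ_{QQ} = 1277/21.33 = 59.86 kN.

R_Q = 59.86 kN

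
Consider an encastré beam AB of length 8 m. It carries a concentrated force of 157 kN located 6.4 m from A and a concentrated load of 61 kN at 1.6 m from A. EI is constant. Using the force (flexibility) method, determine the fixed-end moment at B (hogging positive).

M_B = 176.4 kN·m

Take the two fixed-end moments M_A, M_B as redundants; the released structure is the simple span AB.
On the primary (simply-supported) span, the end slopes from the loading are:
  at A: point load 157 at a = 6.4: Pab(L + b)/(6LEI) = 321.5/EI
  at B: point load 157 at a = 6.4: Pab(L + a)/(6LEI) = 482.3/EI
  at A: point load 61 at a = 1.6: Pab(L + b)/(6LEI) = 187.4/EI
  at B: point load 61 at a = 1.6: Pab(L + a)/(6LEI) = 124.9/EI
  θ_A0 = 508.9/EI,  θ_B0 = 607.2/EI
Flexibility coefficients: a unit moment at one end gives L/(3EI) there and L/(6EI) at the far end, so f₁₁ = f₂₂ = 2.667/EI and f₁₂ = f₂₁ = 1.333/EI.
Compatibility — zero rotation at each built-in end:
  2.667 M_A + 1.333 M_B = 508.9
  1.333 M_A + 2.667 M_B = 607.2
Solving the pair gives M_A = 102.7 kN·m and M_B = 176.4 kN·m (hogging).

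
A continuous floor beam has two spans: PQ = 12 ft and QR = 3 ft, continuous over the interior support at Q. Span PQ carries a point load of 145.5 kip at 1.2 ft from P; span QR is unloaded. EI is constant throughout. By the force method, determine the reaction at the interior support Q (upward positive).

R_Q = 43.36 kip

Release continuity at Q by inserting a hinge; the redundant is the internal moment M_Q. The primary structure is two simply-supported spans PQ and QR.
Rotations at Q on the released spans (each span's end-slope, ×1/EI):
  span PQ: point load 145.5 at a = 1.2: Pab(L + a)/(6LEI) = 345.7/EI
  relative rotation θ_0 = (345.7 + 0)/EI = 345.7/EI
A unit hogging moment at Q produces rotation L₁/(3EI) + L₂/(3EI) = 5/EI.
Slope continuity at Q: θ_0 = M_Q·5/EI, so M_Q = 345.7/5 = 69.14 kip·ft (hogging).
Span PQ, ΣM about P with M_Q applied at Q: R_Q^{PQ}·12 = 174.6 + 69.14, so R_Q^{PQ} = 20.31 kip and R_P = 145.5 − 20.31 = 125.2 kip.
Span QR, ΣM about R: R_Q^{QR}·3 = 0 + 69.14, so R_Q^{QR} = 23.05 kip and R_R = 0 − 23.05 = -23.05 kip.
R_Q = 20.31 + 23.05 = 43.36 kip.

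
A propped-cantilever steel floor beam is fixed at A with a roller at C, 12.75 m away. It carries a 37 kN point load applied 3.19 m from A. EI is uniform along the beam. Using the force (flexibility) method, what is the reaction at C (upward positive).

R_C = 3.184 kN

Take the reaction at C as the redundant and release it; the primary structure is a cantilever fixed at A.
Deflection at C on the released cantilever, summing each load's contribution:
  point load 37 at a = 3.19: Pa²(3L − a)/(6EI) = 2200/EI
Tip deflection under a unit load at C: L³/(3EI) = 690.9/EI.
The prop prevents deflection at C: R_C = δ_0/δ_{CC} = 2200/690.9 = 3.184 kN.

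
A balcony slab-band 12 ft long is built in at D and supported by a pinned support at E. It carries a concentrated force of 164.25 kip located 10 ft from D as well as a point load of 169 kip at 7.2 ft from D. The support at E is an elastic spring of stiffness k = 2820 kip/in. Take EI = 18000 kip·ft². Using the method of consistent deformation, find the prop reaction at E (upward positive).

R_E = 196.4 kip

Release the roller at E. Primary structure: cantilever fixed at D.
Free-end deflection of the primary structure under the applied loading (downward +):
  point load 164.25 at a = 10: Pa²(3L − a)/(6EI) = 71175/EI
  point load 169 at a = 7.2: Pa²(3L − a)/(6EI) = 42053/EI
  δ_0 = 113228/EI
Flexibility coefficient — unit upward force at E: δ_{EE} = L³/(3EI) = 576/EI.
With EI = 18000 kip·ft²: δ_0 = 6.2904 ft and δ_{EE} = 0.032 ft/kip.
Compatibility — the spring shortens by R_E/k under the reaction it provides: δ_0 − R_E·δ_{EE} = R_E/k. With 1/k = 1/(2820×12) ft/kip = 0.00003 ft/kip, R_E = δ_0 / (δ_{EE} + 1/k) = 6.2904 / (0.032 + 0.00003) = 196.4 kip.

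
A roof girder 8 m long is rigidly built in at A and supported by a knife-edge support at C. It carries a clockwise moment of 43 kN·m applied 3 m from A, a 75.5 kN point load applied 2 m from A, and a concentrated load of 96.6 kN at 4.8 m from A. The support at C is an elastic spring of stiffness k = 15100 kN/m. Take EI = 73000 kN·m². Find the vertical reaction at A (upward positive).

R_A = 120.4 kN

Release the roller at C. Primary structure: cantilever fixed at A.
Free-end deflection of the primary structure under the applied loading (downward +):
  clockwise couple 43 at a = 3: M₀a(2L − a)/(2EI) = 838.5/EI
  point load 75.5 at a = 2: Pa²(3L − a)/(6EI) = 1107/EI
  point load 96.6 at a = 4.8: Pa²(3L − a)/(6EI) = 7122/EI
  δ_0 = 9068/EI
Tip deflection under a unit load at C: L³/(3EI) = 170.7/EI.
With EI = 73000 kN·m²: δ_0 = 0.12422 m and δ_{CC} = 0.002338 m/kN.
Compatibility — the spring shortens by R_C/k under the reaction it provides: δ_0 − R_C·δ_{CC} = R_C/k. With 1/k = 0.000066 m/kN, R_C = δ_0 / (δ_{CC} + 1/k) = 0.12422 / (0.002338 + 0.000066) = 51.67 kN.
Vertical equilibrium: R_A = ΣP − R_C = 172.1 − 51.67 = 120.4 kN.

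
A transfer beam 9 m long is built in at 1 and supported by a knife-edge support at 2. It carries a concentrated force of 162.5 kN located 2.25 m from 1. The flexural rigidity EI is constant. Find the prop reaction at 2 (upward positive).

R_2 = 13.96 kN

Take the reaction at 2 as the redundant and release it; the primary structure is a cantilever fixed at 1.
Deflection at 2 on the released cantilever, summing each load's contribution:
  point load 162.5 at a = 2.25: Pa²(3L − a)/(6EI) = 3393/EI
Flexibility coefficient — unit upward force at 2: δ_{22} = L³/(3EI) = 243/EI.
The prop prevents deflection at 2: R_2 = δ_0/δ_{22} = 3393/243 = 13.96 kN.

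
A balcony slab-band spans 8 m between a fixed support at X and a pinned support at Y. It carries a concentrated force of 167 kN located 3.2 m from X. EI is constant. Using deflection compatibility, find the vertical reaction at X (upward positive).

R_X = 132.3 kN

Take the reaction at Y as the redundant and release it; the primary structure is a cantilever fixed at X.
Primary-structure tip deflection at Y by superposition:
  point load 167 at a = 3.2: Pa²(3L − a)/(6EI) = 5928/EI
Flexibility coefficient — unit upward force at Y: δ_{YY} = L³/(3EI) = 170.7/EI.
Compatibility at Y: δ_0 − R_Y·δ_{YY} = 0, so R_Y = 5928/170.7 = 34.74 kN.
Vertical equilibrium: R_X = ΣP − R_Y = 167 − 34.74 = 132.3 kN.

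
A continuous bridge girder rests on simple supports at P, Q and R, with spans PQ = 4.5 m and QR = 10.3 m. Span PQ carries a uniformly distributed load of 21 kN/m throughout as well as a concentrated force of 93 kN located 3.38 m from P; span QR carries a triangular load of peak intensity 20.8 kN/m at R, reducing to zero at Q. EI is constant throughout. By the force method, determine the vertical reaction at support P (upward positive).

Take M_Q as the redundant. Released structure: two simple spans PQ and QR with a hinge at Q.
Rotations at Q on the released spans (each span's end-slope, ×1/EI):
  span PQ: UDL 21: wL³/(24EI) = 79.73/EI
  span PQ: point load 93 at a = 3.38: Pab(L + a)/(6LEI) = 102.7/EI
  span QR: triangular load, peak 20.8: 7w₀L³/(360EI) = 441.9/EI
  relative rotation θ_0 = (182.5 + 441.9)/EI = 624.4/EI
A unit hogging moment at Q produces rotation L₁/(3EI) + L₂/(3EI) = 4.933/EI.
Compatibility: M_Q·(L₁+L₂)/(3EI) = θ_0, giving M_Q = 126.6 kN·m (hogging).
Span PQ, ΣM about P with M_Q applied at Q: R_Q^{PQ}·4.5 = 527 + 126.6, so R_Q^{PQ} = 145.2 kN and R_P = 187.5 − 145.2 = 42.27 kN.

R_P = 42.27 kN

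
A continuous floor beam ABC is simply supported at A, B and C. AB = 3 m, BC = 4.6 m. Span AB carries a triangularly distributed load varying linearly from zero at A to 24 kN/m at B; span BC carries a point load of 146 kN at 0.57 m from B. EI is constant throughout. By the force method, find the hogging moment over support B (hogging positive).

M_B = 47.08 kN·m

Take M_B as the redundant. Released structure: two simple spans AB and BC with a hinge at B.
Rotations at B on the released spans (each span's end-slope, ×1/EI):
  span AB: triangular load, peak 24: w₀L³/(45EI) = 14.4/EI
  span BC: point load 146 at a = 0.57: Pab(L + b)/(6LEI) = 104.9/EI
  relative rotation θ_0 = (14.4 + 104.9)/EI = 119.3/EI
A unit hogging moment at B produces rotation L₁/(3EI) + L₂/(3EI) = 2.533/EI.
Slope continuity at B: θ_0 = M_B·2.533/EI, so M_B = 119.3/2.533 = 47.08 kN·m (hogging).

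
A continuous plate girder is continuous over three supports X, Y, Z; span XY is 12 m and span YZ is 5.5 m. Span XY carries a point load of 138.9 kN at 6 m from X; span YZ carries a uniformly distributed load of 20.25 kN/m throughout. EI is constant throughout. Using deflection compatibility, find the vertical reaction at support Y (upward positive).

R_Y = 188.3 kN

Release continuity at Y by inserting a hinge; the redundant is the internal moment M_Y. The primary structure is two simply-supported spans XY and YZ.
Discontinuity in slope at Y on the released structure — sum the simple-span end rotations:
  span XY: point load 138.9 at a = 6: Pab(L + a)/(6LEI) = 1250/EI
  span YZ: UDL 20.25: wL³/(24EI) = 140.4/EI
  relative rotation θ_0 = (1250 + 140.4)/EI = 1390/EI
A unit hogging moment at Y produces rotation L₁/(3EI) + L₂/(3EI) = 5.833/EI.
Compatibility: M_Y·(L₁+L₂)/(3EI) = θ_0, giving M_Y = 238.4 kN·m (hogging).
Span XY, ΣM about X with M_Y applied at Y: R_Y^{XY}·12 = 833.4 + 238.4, so R_Y^{XY} = 89.31 kN and R_X = 138.9 − 89.31 = 49.59 kN.
Span YZ, ΣM about Z: R_Y^{YZ}·5.5 = 306.3 + 238.4, so R_Y^{YZ} = 99.03 kN and R_Z = 111.4 − 99.03 = 12.35 kN.
R_Y = 89.31 + 99.03 = 188.3 kN.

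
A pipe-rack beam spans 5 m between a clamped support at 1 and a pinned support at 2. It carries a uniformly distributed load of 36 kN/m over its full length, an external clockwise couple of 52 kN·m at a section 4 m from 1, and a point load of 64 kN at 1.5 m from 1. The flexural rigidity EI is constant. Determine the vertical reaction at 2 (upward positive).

Choose R_2 as the redundant. The primary structure is the cantilever fixed at 1.
Primary-structure tip deflection at 2 by superposition:
  UDL 36: wL⁴/(8EI) = 2812/EI
  clockwise couple 52 at a = 4: M₀a(2L − a)/(2EI) = 624/EI
  point load 64 at a = 1.5: Pa²(3L − a)/(6EI) = 324/EI
  δ_0 = 3760/EI
Tip deflection under a unit load at 2: L³/(3EI) = 41.67/EI.
Compatibility at 2: δ_0 − R_2·δ_{22} = 0, so R_2 = 3760/41.67 = 90.25 kN.

R_2 = 90.25 kN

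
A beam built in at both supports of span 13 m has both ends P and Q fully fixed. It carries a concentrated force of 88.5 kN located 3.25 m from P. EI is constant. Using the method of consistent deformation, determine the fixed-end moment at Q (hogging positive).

M_Q = 53.93 kN·m

Take the two fixed-end moments M_P, M_Q as redundants; the released structure is the simple span PQ.
End rotations of the released simple span under the applied load (×1/EI):
  at P: point load 88.5 at a = 3.25: Pab(L + b)/(6LEI) = 817.9/EI
  at Q: point load 88.5 at a = 3.25: Pab(L + a)/(6LEI) = 584.2/EI
  θ_P0 = 817.9/EI,  θ_Q0 = 584.2/EI
Flexibility coefficients: a unit moment at one end gives L/(3EI) there and L/(6EI) at the far end, so f₁₁ = f₂₂ = 4.333/EI and f₁₂ = f₂₁ = 2.167/EI.
Compatibility — zero rotation at each built-in end:
  4.333 M_P + 2.167 M_Q = 817.9
  2.167 M_P + 4.333 M_Q = 584.2
Solving the pair gives M_P = 161.8 kN·m and M_Q = 53.93 kN·m (hogging).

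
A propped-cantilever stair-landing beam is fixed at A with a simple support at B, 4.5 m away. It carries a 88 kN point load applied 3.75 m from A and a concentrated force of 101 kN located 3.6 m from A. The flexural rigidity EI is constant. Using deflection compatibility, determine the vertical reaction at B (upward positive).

Take the reaction at B as the redundant and release it; the primary structure is a cantilever fixed at A.
Free-end deflection of the primary structure under the applied loading (downward +):
  point load 88 at a = 3.75: Pa²(3L − a)/(6EI) = 2011/EI
  point load 101 at a = 3.6: Pa²(3L − a)/(6EI) = 2160/EI
  δ_0 = 4171/EI
Flexibility coefficient — unit upward force at B: δ_{BB} = L³/(3EI) = 30.38/EI.
The prop prevents deflection at B: R_B = δ_0/δ_{BB} = 4171/30.38 = 137.3 kN.

R_B = 137.3 kN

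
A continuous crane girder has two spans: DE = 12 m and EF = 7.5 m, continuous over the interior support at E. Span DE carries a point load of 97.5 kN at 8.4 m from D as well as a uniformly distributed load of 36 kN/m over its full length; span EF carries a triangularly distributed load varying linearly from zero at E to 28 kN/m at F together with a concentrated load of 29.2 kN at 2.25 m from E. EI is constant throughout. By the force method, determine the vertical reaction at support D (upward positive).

Take M_E as the redundant. Released structure: two simple spans DE and EF with a hinge at E.
Rotations at E on the released spans (each span's end-slope, ×1/EI):
  span DE: point load 97.5 at a = 8.4: Pab(L + a)/(6LEI) = 835.4/EI
  span DE: UDL 36: wL³/(24EI) = 2592/EI
  span EF: triangular load, peak 28: 7w₀L³/(360EI) = 229.7/EI
  span EF: point load 29.2 at a = 2.25: Pab(L + b)/(6LEI) = 97.73/EI
  relative rotation θ_0 = (3427 + 327.4)/EI = 3755/EI
A unit hogging moment at E produces rotation L₁/(3EI) + L₂/(3EI) = 6.5/EI.
Compatibility: M_E·(L₁+L₂)/(3EI) = θ_0, giving M_E = 577.7 kN·m (hogging).
Span DE, ΣM about D with M_E applied at E: R_E^{DE}·12 = 3411 + 577.7, so R_E^{DE} = 332.4 kN and R_D = 529.5 − 332.4 = 197.1 kN.

R_D = 197.1 kN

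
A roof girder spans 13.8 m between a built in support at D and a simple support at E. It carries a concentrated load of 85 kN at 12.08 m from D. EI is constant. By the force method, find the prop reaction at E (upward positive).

Take the reaction at E as the redundant and release it; the primary structure is a cantilever fixed at D.
Deflection at E on the released cantilever, summing each load's contribution:
  point load 85 at a = 12.08: Pa²(3L − a)/(6EI) = 60613/EI
Tip deflection under a unit load at E: L³/(3EI) = 876/EI.
The prop prevents deflection at E: R_E = δ_0/δ_{EE} = 60613/876 = 69.19 kN.

R_E = 69.19 kN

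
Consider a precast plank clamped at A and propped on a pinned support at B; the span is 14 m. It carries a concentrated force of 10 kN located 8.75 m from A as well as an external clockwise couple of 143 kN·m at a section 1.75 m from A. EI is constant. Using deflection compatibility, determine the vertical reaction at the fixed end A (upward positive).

Choose R_B as the redundant. The primary structure is the cantilever fixed at A.
Deflection at B on the released cantilever, summing each load's contribution:
  point load 10 at a = 8.75: Pa²(3L − a)/(6EI) = 4243/EI
  clockwise couple 143 at a = 1.75: M₀a(2L − a)/(2EI) = 3285/EI
  δ_0 = 7527/EI
Tip deflection under a unit load at B: L³/(3EI) = 914.7/EI.
Compatibility at B: δ_0 − R_B·δ_{BB} = 0, so R_B = 7527/914.7 = 8.23 kN.
Vertical equilibrium: R_A = ΣP − R_B = 10 − 8.23 = 1.77 kN.

R_A = 1.77 kN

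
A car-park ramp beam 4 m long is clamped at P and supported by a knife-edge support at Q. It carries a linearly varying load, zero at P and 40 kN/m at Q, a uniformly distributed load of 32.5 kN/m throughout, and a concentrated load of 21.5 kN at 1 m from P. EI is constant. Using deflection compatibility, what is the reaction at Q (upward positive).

R_Q = 94.6 kN

Take the reaction at Q as the redundant and release it; the primary structure is a cantilever fixed at P.
Downward deflection at the released point Q due to the loads:
  triangular load, peak 40 at the free end: 11w₀L⁴/(120EI) = 938.7/EI
  UDL 32.5: wL⁴/(8EI) = 1040/EI
  point load 21.5 at a = 1: Pa²(3L − a)/(6EI) = 39.42/EI
  δ_0 = 2018/EI
Flexibility coefficient — unit upward force at Q: δ_{QQ} = L³/(3EI) = 21.33/EI.
The prop prevents deflection at Q: R_Q = δ_0/δ_{QQ} = 2018/21.33 = 94.6 kN.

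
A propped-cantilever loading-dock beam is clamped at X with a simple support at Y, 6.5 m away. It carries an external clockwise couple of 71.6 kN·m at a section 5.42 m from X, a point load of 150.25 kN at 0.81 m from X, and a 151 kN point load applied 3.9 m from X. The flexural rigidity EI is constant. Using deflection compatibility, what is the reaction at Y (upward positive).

R_Y = 84.65 kN

Take the reaction at Y as the redundant and release it; the primary structure is a cantilever fixed at X.
Deflection at Y on the released cantilever, summing each load's contribution:
  clockwise couple 71.6 at a = 5.42: M₀a(2L − a)/(2EI) = 1471/EI
  point load 150.25 at a = 0.81: Pa²(3L − a)/(6EI) = 307.1/EI
  point load 151 at a = 3.9: Pa²(3L − a)/(6EI) = 5971/EI
  δ_0 = 7749/EI
Flexibility coefficient — unit upward force at Y: δ_{YY} = L³/(3EI) = 91.54/EI.
Compatibility at Y: δ_0 − R_Y·δ_{YY} = 0, so R_Y = 7749/91.54 = 84.65 kN.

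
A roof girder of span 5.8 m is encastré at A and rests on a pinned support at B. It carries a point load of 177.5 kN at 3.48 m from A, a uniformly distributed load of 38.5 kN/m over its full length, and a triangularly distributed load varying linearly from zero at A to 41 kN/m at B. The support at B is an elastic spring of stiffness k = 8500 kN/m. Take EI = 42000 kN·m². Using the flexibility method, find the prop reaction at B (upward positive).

Take the reaction at B as the redundant and release it; the primary structure is a cantilever fixed at A.
Free-end deflection of the primary structure under the applied loading (downward +):
  point load 177.5 at a = 3.48: Pa²(3L − a)/(6EI) = 4987/EI
  UDL 38.5: wL⁴/(8EI) = 5446/EI
  triangular load, peak 41 at the free end: 11w₀L⁴/(120EI) = 4253/EI
  δ_0 = 14686/EI
Flexibility coefficient — unit upward force at B: δ_{BB} = L³/(3EI) = 65.04/EI.
With EI = 42000 kN·m²: δ_0 = 0.34967 m and δ_{BB} = 0.001549 m/kN.
Compatibility — the spring shortens by R_B/k under the reaction it provides: δ_0 − R_B·δ_{BB} = R_B/k. With 1/k = 0.000118 m/kN, R_B = δ_0 / (δ_{BB} + 1/k) = 0.34967 / (0.001549 + 0.000118) = 209.9 kN.

R_B = 209.9 kN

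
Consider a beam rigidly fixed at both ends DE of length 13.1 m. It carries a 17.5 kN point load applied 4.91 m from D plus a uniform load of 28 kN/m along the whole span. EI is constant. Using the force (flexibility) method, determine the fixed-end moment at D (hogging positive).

M_D = 434 kN·m

Release both end moments; the primary structure is a simply-supported span DE with redundants M_D and M_E.
End rotations of the released simple span under the applied load (×1/EI):
  at D: point load 17.5 at a = 4.91: Pab(L + b)/(6LEI) = 190.6/EI
  at E: point load 17.5 at a = 4.91: Pab(L + a)/(6LEI) = 161.2/EI
  at D: UDL 28: wL³/(24EI) = 2623/EI
  at E: UDL 28: wL³/(24EI) = 2623/EI
  θ_D0 = 2813/EI,  θ_E0 = 2784/EI
Flexibility coefficients: a unit moment at one end gives L/(3EI) there and L/(6EI) at the far end, so f₁₁ = f₂₂ = 4.367/EI and f₁₂ = f₂₁ = 2.183/EI.
Compatibility — zero rotation at each built-in end:
  4.367 M_D + 2.183 M_E = 2813
  2.183 M_D + 4.367 M_E = 2784
Solving the pair gives M_D = 434 kN·m and M_E = 420.6 kN·m (hogging).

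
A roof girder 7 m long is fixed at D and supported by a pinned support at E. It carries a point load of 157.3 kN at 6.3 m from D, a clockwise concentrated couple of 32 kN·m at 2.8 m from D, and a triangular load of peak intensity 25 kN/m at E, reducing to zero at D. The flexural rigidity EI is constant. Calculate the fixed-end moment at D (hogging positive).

Remove the prop at E; the released (primary) structure is a cantilever built in at D.
Deflection at E on the released cantilever, summing each load's contribution:
  point load 157.3 at a = 6.3: Pa²(3L − a)/(6EI) = 15296/EI
  clockwise couple 32 at a = 2.8: M₀a(2L − a)/(2EI) = 501.8/EI
  triangular load, peak 25 at the free end: 11w₀L⁴/(120EI) = 5502/EI
  δ_0 = 21300/EI
Tip deflection under a unit load at E: L³/(3EI) = 114.3/EI.
The prop prevents deflection at E: R_E = δ_0/δ_{EE} = 21300/114.3 = 186.3 kN.
Moment equilibrium about D: M_D = Σ(load moments about D) − R_E·L = 1431 − 186.3×7 = 127.2 kN·m.

M_D = 127.2 kN·m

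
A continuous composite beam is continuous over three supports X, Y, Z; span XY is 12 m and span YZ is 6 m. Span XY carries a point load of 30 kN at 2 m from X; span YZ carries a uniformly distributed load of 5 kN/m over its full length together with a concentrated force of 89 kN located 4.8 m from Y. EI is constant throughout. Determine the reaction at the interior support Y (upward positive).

Release continuity at Y by inserting a hinge; the redundant is the internal moment M_Y. The primary structure is two simply-supported spans XY and YZ.
Rotations at Y on the released spans (each span's end-slope, ×1/EI):
  span XY: point load 30 at a = 2: Pab(L + a)/(6LEI) = 116.7/EI
  span YZ: UDL 5: wL³/(24EI) = 45/EI
  span YZ: point load 89 at a = 4.8: Pab(L + b)/(6LEI) = 102.5/EI
  relative rotation θ_0 = (116.7 + 147.5)/EI = 264.2/EI
A unit hogging moment at Y produces rotation L₁/(3EI) + L₂/(3EI) = 6/EI.
Compatibility: M_Y·(L₁+L₂)/(3EI) = θ_0, giving M_Y = 44.03 kN·m (hogging).
Span XY, ΣM about X with M_Y applied at Y: R_Y^{XY}·12 = 60 + 44.03, so R_Y^{XY} = 8.669 kN and R_X = 30 − 8.669 = 21.33 kN.
Span YZ, ΣM about Z: R_Y^{YZ}·6 = 196.8 + 44.03, so R_Y^{YZ} = 40.14 kN and R_Z = 119 − 40.14 = 78.86 kN.
R_Y = 8.669 + 40.14 = 48.81 kN.

R_Y = 48.81 kN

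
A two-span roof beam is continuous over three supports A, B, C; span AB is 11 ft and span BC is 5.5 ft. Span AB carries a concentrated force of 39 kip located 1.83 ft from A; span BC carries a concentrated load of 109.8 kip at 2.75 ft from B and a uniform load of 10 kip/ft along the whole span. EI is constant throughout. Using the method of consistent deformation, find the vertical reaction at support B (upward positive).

R_B = 108.9 kip

Insert a hinge at B; M_B is the redundant, and each span becomes simply supported.
End slopes at the hinge B, treating each span as simply supported:
  span AB: point load 39 at a = 1.83: Pab(L + a)/(6LEI) = 127.2/EI
  span BC: point load 109.8 at a = 2.75: Pab(L + b)/(6LEI) = 207.6/EI
  span BC: UDL 10: wL³/(24EI) = 69.32/EI
  relative rotation θ_0 = (127.2 + 276.9)/EI = 404.1/EI
A unit hogging moment at B produces rotation L₁/(3EI) + L₂/(3EI) = 5.5/EI.
Compatibility: M_B·(L₁+L₂)/(3EI) = θ_0, giving M_B = 73.48 kip·ft (hogging).
Span AB, ΣM about A with M_B applied at B: R_B^{AB}·11 = 71.37 + 73.48, so R_B^{AB} = 13.17 kip and R_A = 39 − 13.17 = 25.83 kip.
Span BC, ΣM about C: R_B^{BC}·5.5 = 453.2 + 73.48, so R_B^{BC} = 95.76 kip and R_C = 164.8 − 95.76 = 69.04 kip.
R_B = 13.17 + 95.76 = 108.9 kip.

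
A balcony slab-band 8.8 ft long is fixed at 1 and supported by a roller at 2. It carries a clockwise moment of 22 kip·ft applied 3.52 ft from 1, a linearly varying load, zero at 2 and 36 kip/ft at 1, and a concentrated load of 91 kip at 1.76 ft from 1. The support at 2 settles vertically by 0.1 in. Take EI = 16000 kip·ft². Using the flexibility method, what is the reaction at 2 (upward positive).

Choose R_2 as the redundant. The primary structure is the cantilever fixed at 1.
Primary-structure tip deflection at 2 by superposition:
  clockwise couple 22 at a = 3.52: M₀a(2L − a)/(2EI) = 545.2/EI
  triangular load, peak 36 at the fixed end: w₀L⁴/(30EI) = 7196/EI
  point load 91 at a = 1.76: Pa²(3L − a)/(6EI) = 1158/EI
  δ_0 = 8899/EI
Flexibility coefficient — unit upward force at 2: δ_{22} = L³/(3EI) = 227.2/EI.
With EI = 16000 kip·ft²: δ_0 = 0.55619 ft and δ_{22} = 0.014197 ft/kip.
Compatibility — the beam at 2 must follow the support down by 0.008333 ft: δ_0 − R_2·δ_{22} = 0.008333, so R_2 = (0.55619 − 0.008333)/0.014197 = 38.59 kip.

R_2 = 38.59 kip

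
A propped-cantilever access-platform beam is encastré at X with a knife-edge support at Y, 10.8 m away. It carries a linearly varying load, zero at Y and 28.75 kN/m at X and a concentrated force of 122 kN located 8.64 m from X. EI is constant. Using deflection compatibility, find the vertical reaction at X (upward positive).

Remove the prop at Y; the released (primary) structure is a cantilever built in at X.
Primary-structure tip deflection at Y by superposition:
  triangular load, peak 28.75 at the fixed end: w₀L⁴/(30EI) = 13038/EI
  point load 122 at a = 8.64: Pa²(3L − a)/(6EI) = 36065/EI
  δ_0 = 49103/EI
Flexibility coefficient — unit upward force at Y: δ_{YY} = L³/(3EI) = 419.9/EI.
Compatibility at Y: δ_0 − R_Y·δ_{YY} = 0, so R_Y = 49103/419.9 = 116.9 kN.
Vertical equilibrium: R_X = ΣP − R_Y = 277.2 − 116.9 = 160.3 kN.

R_X = 160.3 kN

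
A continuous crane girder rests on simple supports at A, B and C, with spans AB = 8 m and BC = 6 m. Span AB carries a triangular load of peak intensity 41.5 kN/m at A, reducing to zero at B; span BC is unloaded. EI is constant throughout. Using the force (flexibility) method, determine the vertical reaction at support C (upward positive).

R_C = -14.76 kN

Take M_B as the redundant. Released structure: two simple spans AB and BC with a hinge at B.
End slopes at the hinge B, treating each span as simply supported:
  span AB: triangular load, peak 41.5: 7w₀L³/(360EI) = 413.2/EI
  relative rotation θ_0 = (413.2 + 0)/EI = 413.2/EI
A unit hogging moment at B produces rotation L₁/(3EI) + L₂/(3EI) = 4.667/EI.
Compatibility: M_B·(L₁+L₂)/(3EI) = θ_0, giving M_B = 88.53 kN·m (hogging).
Span BC, ΣM about C: R_B^{BC}·6 = 0 + 88.53, so R_B^{BC} = 14.76 kN and R_C = 0 − 14.76 = -14.76 kN.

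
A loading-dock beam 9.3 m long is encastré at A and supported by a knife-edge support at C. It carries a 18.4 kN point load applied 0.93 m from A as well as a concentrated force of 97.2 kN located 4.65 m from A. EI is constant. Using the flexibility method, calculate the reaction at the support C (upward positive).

R_C = 30.64 kN

Take the reaction at C as the redundant and release it; the primary structure is a cantilever fixed at A.
Downward deflection at the released point C due to the loads:
  point load 18.4 at a = 0.93: Pa²(3L − a)/(6EI) = 71.53/EI
  point load 97.2 at a = 4.65: Pa²(3L − a)/(6EI) = 8144/EI
  δ_0 = 8216/EI
Flexibility coefficient — unit upward force at C: δ_{CC} = L³/(3EI) = 268.1/EI.
Compatibility at C: δ_0 − R_C·δ_{CC} = 0, so R_C = 8216/268.1 = 30.64 kN.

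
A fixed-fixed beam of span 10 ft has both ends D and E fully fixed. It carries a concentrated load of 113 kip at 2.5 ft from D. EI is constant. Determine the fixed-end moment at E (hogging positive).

Release both end moments; the primary structure is a simply-supported span DE with redundants M_D and M_E.
On the primary (simply-supported) span, the end slopes from the loading are:
  at D: point load 113 at a = 2.5: Pab(L + b)/(6LEI) = 618/EI
  at E: point load 113 at a = 2.5: Pab(L + a)/(6LEI) = 441.4/EI
  θ_D0 = 618/EI,  θ_E0 = 441.4/EI
Flexibility coefficients: a unit moment at one end gives L/(3EI) there and L/(6EI) at the far end, so f₁₁ = f₂₂ = 3.333/EI and f₁₂ = f₂₁ = 1.667/EI.
Compatibility — zero rotation at each built-in end:
  3.333 M_D + 1.667 M_E = 618
  1.667 M_D + 3.333 M_E = 441.4
Solving the pair gives M_D = 158.9 kip·ft and M_E = 52.97 kip·ft (hogging).

M_E = 52.97 kip·ft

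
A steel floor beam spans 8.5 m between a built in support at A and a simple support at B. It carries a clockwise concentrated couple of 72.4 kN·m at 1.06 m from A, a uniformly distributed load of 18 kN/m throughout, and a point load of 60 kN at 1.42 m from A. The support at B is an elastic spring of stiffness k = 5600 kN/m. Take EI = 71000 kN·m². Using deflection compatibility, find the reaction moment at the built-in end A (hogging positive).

Choose R_B as the redundant. The primary structure is the cantilever fixed at A.
Downward deflection at the released point B due to the loads:
  clockwise couple 72.4 at a = 1.06: M₀a(2L − a)/(2EI) = 611.6/EI
  UDL 18: wL⁴/(8EI) = 11745/EI
  point load 60 at a = 1.42: Pa²(3L − a)/(6EI) = 485.5/EI
  δ_0 = 12842/EI
Flexibility coefficient — unit upward force at B: δ_{BB} = L³/(3EI) = 204.7/EI.
With EI = 71000 kN·m²: δ_0 = 0.18088 m and δ_{BB} = 0.002883 m/kN.
Compatibility — the spring shortens by R_B/k under the reaction it provides: δ_0 − R_B·δ_{BB} = R_B/k. With 1/k = 0.000179 m/kN, R_B = δ_0 / (δ_{BB} + 1/k) = 0.18088 / (0.002883 + 0.000179) = 59.08 kN.
Moment equilibrium about A: M_A = Σ(load moments about A) − R_B·L = 807.9 − 59.08×8.5 = 305.7 kN·m.

M_A = 305.7 kN·m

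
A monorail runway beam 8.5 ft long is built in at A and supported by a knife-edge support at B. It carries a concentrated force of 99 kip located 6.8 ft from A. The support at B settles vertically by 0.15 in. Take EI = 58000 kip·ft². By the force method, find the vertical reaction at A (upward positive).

R_A = 32.85 kip

Take the reaction at B as the redundant and release it; the primary structure is a cantilever fixed at A.
Free-end deflection of the primary structure under the applied loading (downward +):
  point load 99 at a = 6.8: Pa²(3L − a)/(6EI) = 14267/EI
Tip deflection under a unit load at B: L³/(3EI) = 204.7/EI.
With EI = 58000 kip·ft²: δ_0 = 0.24599 ft and δ_{BB} = 0.003529 ft/kip.
Compatibility — the beam at B must follow the support down by 0.0125 ft: δ_0 − R_B·δ_{BB} = 0.0125, so R_B = (0.24599 − 0.0125)/0.003529 = 66.15 kip.
Vertical equilibrium: R_A = ΣP − R_B = 99 − 66.15 = 32.85 kip.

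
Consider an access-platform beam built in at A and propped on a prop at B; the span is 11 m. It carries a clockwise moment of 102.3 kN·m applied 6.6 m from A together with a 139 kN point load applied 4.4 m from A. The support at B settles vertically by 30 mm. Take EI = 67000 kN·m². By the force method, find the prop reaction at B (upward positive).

Remove the prop at B; the released (primary) structure is a cantilever built in at A.
Primary-structure tip deflection at B by superposition:
  clockwise couple 102.3 at a = 6.6: M₀a(2L − a)/(2EI) = 5199/EI
  point load 139 at a = 4.4: Pa²(3L − a)/(6EI) = 12827/EI
  δ_0 = 18026/EI
Flexibility coefficient — unit upward force at B: δ_{BB} = L³/(3EI) = 443.7/EI.
With EI = 67000 kN·m²: δ_0 = 0.26905 m and δ_{BB} = 0.006622 m/kN.
Compatibility — the beam at B must follow the support down by 0.03 m: δ_0 − R_B·δ_{BB} = 0.03, so R_B = (0.26905 − 0.03)/0.006622 = 36.1 kN.

R_B = 36.1 kN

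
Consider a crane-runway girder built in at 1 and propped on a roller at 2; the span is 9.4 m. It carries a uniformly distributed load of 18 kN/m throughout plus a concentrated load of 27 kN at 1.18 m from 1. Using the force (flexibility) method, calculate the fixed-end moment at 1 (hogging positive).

Release the roller at 2. Primary structure: cantilever fixed at 1.
Primary-structure tip deflection at 2 by superposition:
  UDL 18: wL⁴/(8EI) = 17567/EI
  point load 27 at a = 1.18: Pa²(3L − a)/(6EI) = 169.3/EI
  δ_0 = 17736/EI
Tip deflection under a unit load at 2: L³/(3EI) = 276.9/EI.
The prop prevents deflection at 2: R_2 = δ_0/δ_{22} = 17736/276.9 = 64.06 kN.
Moment equilibrium about 1: M_1 = Σ(load moments about 1) − R_2·L = 827.1 − 64.06×9.4 = 224.9 kN·m.

M_1 = 224.9 kN·m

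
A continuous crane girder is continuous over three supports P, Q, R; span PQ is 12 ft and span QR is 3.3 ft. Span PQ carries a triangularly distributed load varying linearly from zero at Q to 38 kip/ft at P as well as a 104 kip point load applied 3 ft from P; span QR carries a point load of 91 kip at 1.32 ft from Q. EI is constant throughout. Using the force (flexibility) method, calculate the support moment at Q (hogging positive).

Insert a hinge at Q; M_Q is the redundant, and each span becomes simply supported.
Discontinuity in slope at Q on the released structure — sum the simple-span end rotations:
  span PQ: triangular load, peak 38: 7w₀L³/(360EI) = 1277/EI
  span PQ: point load 104 at a = 3: Pab(L + a)/(6LEI) = 585/EI
  span QR: point load 91 at a = 1.32: Pab(L + b)/(6LEI) = 63.42/EI
  relative rotation θ_0 = (1862 + 63.42)/EI = 1925/EI
A unit hogging moment at Q produces rotation L₁/(3EI) + L₂/(3EI) = 5.1/EI.
Slope continuity at Q: θ_0 = M_Q·5.1/EI, so M_Q = 1925/5.1 = 377.5 kip·ft (hogging).

M_Q = 377.5 kip·ft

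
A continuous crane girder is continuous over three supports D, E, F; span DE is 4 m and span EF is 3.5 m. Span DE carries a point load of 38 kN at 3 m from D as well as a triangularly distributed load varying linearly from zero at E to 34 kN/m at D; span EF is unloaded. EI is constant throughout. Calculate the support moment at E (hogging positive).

M_E = 30.22 kN·m

Insert a hinge at E; M_E is the redundant, and each span becomes simply supported.
End slopes at the hinge E, treating each span as simply supported:
  span DE: point load 38 at a = 3: Pab(L + a)/(6LEI) = 33.25/EI
  span DE: triangular load, peak 34: 7w₀L³/(360EI) = 42.31/EI
  relative rotation θ_0 = (75.56 + 0)/EI = 75.56/EI
A unit hogging moment at E produces rotation L₁/(3EI) + L₂/(3EI) = 2.5/EI.
Slope continuity at E: θ_0 = M_E·2.5/EI, so M_E = 75.56/2.5 = 30.22 kN·m (hogging).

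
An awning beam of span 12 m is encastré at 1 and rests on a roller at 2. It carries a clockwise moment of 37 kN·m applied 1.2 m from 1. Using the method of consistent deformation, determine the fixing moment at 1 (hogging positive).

Release the roller at 2. Primary structure: cantilever fixed at 1.
Free-end deflection of the primary structure under the applied loading (downward +):
  clockwise couple 37 at a = 1.2: M₀a(2L − a)/(2EI) = 506.2/EI
Tip deflection under a unit load at 2: L³/(3EI) = 576/EI.
The prop prevents deflection at 2: R_2 = δ_0/δ_{22} = 506.2/576 = 0.8788 kN.
Moment equilibrium about 1: M_1 = Σ(load moments about 1) − R_2·L = 37 − 0.8788×12 = 26.45 kN·m.

M_1 = 26.45 kN·m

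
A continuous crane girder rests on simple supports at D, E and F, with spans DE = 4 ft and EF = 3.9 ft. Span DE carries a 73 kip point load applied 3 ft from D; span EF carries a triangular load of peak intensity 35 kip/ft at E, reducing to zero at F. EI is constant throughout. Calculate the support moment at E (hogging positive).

Release continuity at E by inserting a hinge; the redundant is the internal moment M_E. The primary structure is two simply-supported spans DE and EF.
End slopes at the hinge E, treating each span as simply supported:
  span DE: point load 73 at a = 3: Pab(L + a)/(6LEI) = 63.88/EI
  span EF: triangular load, peak 35: w₀L³/(45EI) = 46.14/EI
  relative rotation θ_0 = (63.88 + 46.14)/EI = 110/EI
A unit hogging moment at E produces rotation L₁/(3EI) + L₂/(3EI) = 2.633/EI.
Compatibility: M_E·(L₁+L₂)/(3EI) = θ_0, giving M_E = 41.78 kip·ft (hogging).

M_E = 41.78 kip·ft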